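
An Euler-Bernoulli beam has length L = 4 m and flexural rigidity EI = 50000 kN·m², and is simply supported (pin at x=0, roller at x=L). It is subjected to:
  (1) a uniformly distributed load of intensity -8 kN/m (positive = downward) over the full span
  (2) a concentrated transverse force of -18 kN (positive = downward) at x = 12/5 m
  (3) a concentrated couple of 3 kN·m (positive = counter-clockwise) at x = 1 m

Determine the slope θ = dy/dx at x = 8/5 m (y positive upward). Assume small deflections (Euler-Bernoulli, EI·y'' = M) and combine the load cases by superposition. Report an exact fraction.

Load 1 — uniform load w=-8 kN/m over full span:
  θ_1 = -w(L³-6Lx²+4x³)/(24EI) = -(-8)·(4³-6·4·(8/5)²+4·(8/5)³)/(24·50000) = 148/1171875 rad
Load 2 — point force P=-18 kN at a=12/5 m (b=L-a=8/5):
  θ_2 = -Pb(L²-b²-3x²)/(6LEI)  [x≤a] = -(-18)·(8/5)·(4²-(8/5)²-3·(8/5)²)/(6·4·50000) = 54/390625 rad
Load 3 — applied couple M₀=3 kN·m at a=1 m (b=L-a=3):
  θ_3 = (M₀x²/(2L)-M₀(x-a)+C₁)/EI  [x>a] with C₁=M₀(3b²-L²)/(6L)=11/8 = (3·(8/5)²/(2·4)-3·((8/5)-1)+(11/8))/50000 = 107/10000000 rad
Superposition: θ = Σ θ_i = 8257/30000000 rad ≈ 0.000275 rad

θ(8/5) = 8257/30000000 rad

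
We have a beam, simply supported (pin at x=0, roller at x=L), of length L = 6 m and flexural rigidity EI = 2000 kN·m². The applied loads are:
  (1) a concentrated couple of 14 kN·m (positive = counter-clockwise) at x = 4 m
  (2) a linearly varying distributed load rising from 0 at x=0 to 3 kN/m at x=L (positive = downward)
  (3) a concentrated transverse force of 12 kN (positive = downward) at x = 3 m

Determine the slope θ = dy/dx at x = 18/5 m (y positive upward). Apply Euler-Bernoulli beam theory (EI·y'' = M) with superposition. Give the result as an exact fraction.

θ(18/5) = 35339/3750000 rad

Load 1 — applied couple M₀=14 kN·m at a=4 m (b=L-a=2):
  θ_1 = (M₀x²/(2L)+C₁)/EI  [x≤a] with C₁=M₀(3b²-L²)/(6L)=-28/3 = (14·(18/5)²/(2·6)+(-28/3))/2000 = 217/75000 rad
Load 2 — triangular load w₀=3 kN/m (0→w₀ over full span):
  θ_2 = -w₀(7L⁴-30L²x²+15x⁴)/(360LEI) = -3·(7·6⁴-30·6²·(18/5)²+15·(18/5)⁴)/(360·6·2000) = 261/156250 rad
Load 3 — point force P=12 kN at a=3 m (b=L-a=3):
  θ_3 = -Pa(2L²-6Lx+3x²+a²)/(6LEI)  [x>a] = -12·3·(2·6²-6·6·(18/5)+3·(18/5)²+3²)/(6·6·2000) = 243/50000 rad
Superposition: θ = Σ θ_i = 35339/3750000 rad ≈ 0.009424 rad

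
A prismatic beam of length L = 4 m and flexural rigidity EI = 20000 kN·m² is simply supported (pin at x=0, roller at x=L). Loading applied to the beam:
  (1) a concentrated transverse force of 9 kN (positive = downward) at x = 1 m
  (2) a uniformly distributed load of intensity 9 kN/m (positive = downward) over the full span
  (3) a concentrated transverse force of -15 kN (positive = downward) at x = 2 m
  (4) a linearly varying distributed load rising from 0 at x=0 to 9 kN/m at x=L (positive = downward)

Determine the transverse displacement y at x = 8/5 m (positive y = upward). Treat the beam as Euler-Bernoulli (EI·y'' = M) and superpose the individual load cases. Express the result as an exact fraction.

y(8/5) = -1000819/625000000 m

Load 1 — point force P=9 kN at a=1 m (b=L-a=3):
  y_1 = -Pa(L-x)(2Lx-a²-x²)/(6LEI)  [x>a] = -9·1·(4-(8/5))·(2·4·(8/5)-1²-(8/5)²)/(6·4·20000) = -2079/5000000 m
Load 2 — uniform load w=9 kN/m over full span:
  y_2 = -wx(L³-2Lx²+x³)/(24EI) = -9·(8/5)·(4³-2·4·(8/5)²+(8/5)³)/(24·20000) = -558/390625 m
Load 3 — point force P=-15 kN at a=2 m (b=L-a=2):
  y_3 = -Pbx(L²-b²-x²)/(6LEI)  [x≤a] = -(-15)·2·(8/5)·(4²-2²-(8/5)²)/(6·4·20000) = 59/62500 m
Load 4 — triangular load w₀=9 kN/m (0→w₀ over full span):
  y_4 = -w₀x(7L⁴-10L²x²+3x⁴)/(360LEI) = -9·(8/5)·(7·4⁴-10·4²·(8/5)²+3·(8/5)⁴)/(360·4·20000) = -6846/9765625 m
Superposition: y = Σ y_i = -1000819/625000000 m ≈ -0.001601 m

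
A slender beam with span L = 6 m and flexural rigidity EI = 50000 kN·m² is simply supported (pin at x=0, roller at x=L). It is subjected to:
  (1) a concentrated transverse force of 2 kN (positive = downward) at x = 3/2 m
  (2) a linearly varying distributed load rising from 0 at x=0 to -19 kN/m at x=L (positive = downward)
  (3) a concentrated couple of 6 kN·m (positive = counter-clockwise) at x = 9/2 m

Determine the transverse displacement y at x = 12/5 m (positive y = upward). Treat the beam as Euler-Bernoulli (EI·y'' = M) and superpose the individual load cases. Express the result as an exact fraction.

y(12/5) = 16776531/6250000000 m

Load 1 — point force P=2 kN at a=3/2 m (b=L-a=9/2):
  y_1 = -Pa(L-x)(2Lx-a²-x²)/(6LEI)  [x>a] = -2·(3/2)·(6-(12/5))·(2·6·(12/5)-(3/2)²-(12/5)²)/(6·6·50000) = -6237/50000000 m
Load 2 — triangular load w₀=-19 kN/m (0→w₀ over full span):
  y_2 = -w₀x(7L⁴-10L²x²+3x⁴)/(360LEI) = -(-19)·(12/5)·(7·6⁴-10·6²·(12/5)²+3·(12/5)⁴)/(360·6·50000) = 585333/195312500 m
Load 3 — applied couple M₀=6 kN·m at a=9/2 m (b=L-a=3/2):
  y_3 = (M₀x³/(6L)+C₁x)/EI  [x≤a] with C₁=M₀(3b²-L²)/(6L)=-39/8 = (6·(12/5)³/(6·6)+(-39/8)·(12/5))/50000 = -2349/12500000 m
Superposition: y = Σ y_i = 16776531/6250000000 m ≈ 0.002684 m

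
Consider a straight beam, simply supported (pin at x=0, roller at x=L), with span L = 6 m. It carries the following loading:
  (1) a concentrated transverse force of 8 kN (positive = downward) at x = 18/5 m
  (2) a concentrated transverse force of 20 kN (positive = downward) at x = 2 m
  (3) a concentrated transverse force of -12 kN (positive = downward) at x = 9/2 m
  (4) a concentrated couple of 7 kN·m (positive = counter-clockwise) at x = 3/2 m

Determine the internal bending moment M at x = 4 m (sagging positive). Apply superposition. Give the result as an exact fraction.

M(4) = 43/5 kN·m

Load 1 — point force P=8 kN at a=18/5 m (b=L-a=12/5):
  M_1 = Pa(L-x)/L  [x>a] = 8·(18/5)·(6-4)/6 = 48/5 kN·m
Load 2 — point force P=20 kN at a=2 m (b=L-a=4):
  M_2 = Pa(L-x)/L  [x>a] = 20·2·(6-4)/6 = 40/3 kN·m
Load 3 — point force P=-12 kN at a=9/2 m (b=L-a=3/2):
  M_3 = Pbx/L  [x≤a] = (-12)·(3/2)·4/6 = -12 kN·m
Load 4 — applied couple M₀=7 kN·m at a=3/2 m (b=L-a=9/2):
  M_4 = M₀x/L - M₀  [x>a] = 7·4/6 - 7 = -7/3 kN·m
Superposition: M = Σ M_i = 43/5 kN·m ≈ 8.600000 kN·m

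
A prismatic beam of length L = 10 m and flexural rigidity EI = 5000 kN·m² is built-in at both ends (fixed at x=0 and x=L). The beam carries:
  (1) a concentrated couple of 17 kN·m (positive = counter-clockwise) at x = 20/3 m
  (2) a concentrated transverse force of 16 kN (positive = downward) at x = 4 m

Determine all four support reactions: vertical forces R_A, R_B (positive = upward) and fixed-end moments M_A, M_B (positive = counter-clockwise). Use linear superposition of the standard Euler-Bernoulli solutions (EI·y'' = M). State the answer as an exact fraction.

Load 1 — applied couple M₀=17 kN·m at a=20/3 m (b=L-a=10/3):
  R_A = 6M₀ab/L³ = 6·17·(20/3)·(10/3)/10³ = 34/15 kN
  M_A = M₀b(2a-b)/L² = 17·(10/3)·(2·(20/3)-(10/3))/10² = 17/3 kN·m
  R_B = -6M₀ab/L³ = -6·17·(20/3)·(10/3)/10³ = -34/15 kN
  M_B = M₀a(2b-a)/L² = 17·(20/3)·(2·(10/3)-(20/3))/10² = 0 kN·m
Load 2 — point force P=16 kN at a=4 m (b=L-a=6):
  R_A = Pb²(3a+b)/L³ = 16·6²·(3·4+6)/10³ = 1296/125 kN
  M_A = Pab²/L² = 16·4·6²/10² = 576/25 kN·m
  R_B = Pa²(a+3b)/L³ = 16·4²·(4+3·6)/10³ = 704/125 kN
  M_B = -Pa²b/L² = -16·4²·6/10² = -384/25 kN·m
Superposition: R_A = 4738/375 kN, M_A = 2153/75 kN·m, R_B = 1262/375 kN, M_B = -384/25 kN·m

R_A = 4738/375 kN, M_A = 2153/75 kN·m, R_B = 1262/375 kN, M_B = -384/25 kN·m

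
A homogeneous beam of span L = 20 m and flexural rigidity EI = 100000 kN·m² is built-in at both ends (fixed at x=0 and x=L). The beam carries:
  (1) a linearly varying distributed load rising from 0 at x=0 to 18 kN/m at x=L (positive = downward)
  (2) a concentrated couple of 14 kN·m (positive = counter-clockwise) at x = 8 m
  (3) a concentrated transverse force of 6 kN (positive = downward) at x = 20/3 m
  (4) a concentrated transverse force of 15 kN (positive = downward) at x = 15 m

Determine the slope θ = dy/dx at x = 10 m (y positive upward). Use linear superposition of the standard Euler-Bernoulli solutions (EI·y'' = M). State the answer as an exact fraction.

θ(10) = -58843/72000000 rad

Load 1 — triangular load w₀=18 kN/m (0→w₀ over full span):
  θ_1 = -w₀(2x(L-x)(L-2x)(x+2L)+x²(L-x)²)/(120LEI) = -18·(2·10·(20-10)·(20-2·10)·(10+2·20)+10²·(20-10)²)/(120·20·100000) = -3/4000 rad
Load 2 — applied couple M₀=14 kN·m at a=8 m (b=L-a=12):
  θ_2 = (R_Ax²/2 - M_Ax - M₀(x-a))/EI  [x>a] with R_A=126/125, M_A=42/25 = ((126/125)·10²/2 - (42/25)·10 - 14·(10-8))/100000 = 7/125000 rad
Load 3 — point force P=6 kN at a=20/3 m (b=L-a=40/3):
  θ_3 = Pa²(L-x)(2bL-(3b+a)(L-x))/(2L³EI)  [x>a] = 6·(20/3)²·(20-10)·(2·(40/3)·20-(3·(40/3)+(20/3))·(20-10))/(2·20³·100000) = 1/9000 rad
Load 4 — point force P=15 kN at a=15 m (b=L-a=5):
  θ_4 = -Pb²x(2aL-(3a+b)x)/(2L³EI)  [x≤a] = -15·5²·10·(2·15·20-(3·15+5)·10)/(2·20³·100000) = -3/12800 rad
Superposition: θ = Σ θ_i = -58843/72000000 rad ≈ -0.000817 rad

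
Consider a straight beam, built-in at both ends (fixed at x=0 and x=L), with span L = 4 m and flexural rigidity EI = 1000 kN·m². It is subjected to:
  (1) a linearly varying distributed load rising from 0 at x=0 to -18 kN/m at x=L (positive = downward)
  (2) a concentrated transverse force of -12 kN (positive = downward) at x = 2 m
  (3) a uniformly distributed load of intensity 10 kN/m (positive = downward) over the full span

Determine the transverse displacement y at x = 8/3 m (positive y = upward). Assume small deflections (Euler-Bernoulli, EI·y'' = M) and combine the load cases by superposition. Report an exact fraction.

y(8/3) = 418/151875 m

Load 1 — triangular load w₀=-18 kN/m (0→w₀ over full span):
  y_1 = -w₀x²(L-x)²(x+2L)/(120LEI) = -(-18)·(8/3)²·(4-(8/3))²·((8/3)+2·4)/(120·4·1000) = 256/50625 m
Load 2 — point force P=-12 kN at a=2 m (b=L-a=2):
  y_2 = -Pa²(L-x)²(3bL-(3b+a)(L-x))/(6L³EI)  [x>a] = -(-12)·2²·(4-(8/3))²·(3·2·4-(3·2+2)·(4-(8/3)))/(6·4³·1000) = 2/675 m
Load 3 — uniform load w=10 kN/m over full span:
  y_3 = -wx²(L-x)²/(24EI) = -10·(8/3)²·(4-(8/3))²/(24·1000) = -32/6075 m
Superposition: y = Σ y_i = 418/151875 m ≈ 0.002752 m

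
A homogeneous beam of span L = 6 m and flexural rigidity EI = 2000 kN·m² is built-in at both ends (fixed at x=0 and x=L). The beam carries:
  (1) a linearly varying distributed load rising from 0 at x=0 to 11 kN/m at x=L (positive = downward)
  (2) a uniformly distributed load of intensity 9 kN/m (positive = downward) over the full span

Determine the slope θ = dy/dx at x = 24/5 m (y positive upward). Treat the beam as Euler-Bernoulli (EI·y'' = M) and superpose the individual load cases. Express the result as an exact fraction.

Load 1 — triangular load w₀=11 kN/m (0→w₀ over full span):
  θ_1 = -w₀(2x(L-x)(L-2x)(x+2L)+x²(L-x)²)/(120LEI) = -11·(2·(24/5)·(6-(24/5))·(6-2·(24/5))·((24/5)+2·6)+(24/5)²·(6-(24/5))²)/(120·6·2000) = 396/78125 rad
Load 2 — uniform load w=9 kN/m over full span:
  θ_2 = -wx(L-x)(L-2x)/(12EI) = -9·(24/5)·(6-(24/5))·(6-2·(24/5))/(12·2000) = 243/31250 rad
Superposition: θ = Σ θ_i = 2007/156250 rad ≈ 0.012845 rad

θ(24/5) = 2007/156250 rad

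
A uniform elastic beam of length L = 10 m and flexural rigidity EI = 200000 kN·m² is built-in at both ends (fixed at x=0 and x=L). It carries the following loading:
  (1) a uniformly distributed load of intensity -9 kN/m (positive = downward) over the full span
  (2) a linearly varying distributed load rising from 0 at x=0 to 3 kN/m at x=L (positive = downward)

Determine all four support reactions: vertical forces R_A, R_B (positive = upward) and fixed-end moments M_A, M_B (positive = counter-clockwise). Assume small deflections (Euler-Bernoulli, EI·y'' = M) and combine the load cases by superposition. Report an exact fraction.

Load 1 — uniform load w=-9 kN/m over full span:
  R_A = wL/2 = (-9)·10/2 = -45 kN
  M_A = wL²/12 = (-9)·10²/12 = -75 kN·m
  R_B = wL/2 = (-9)·10/2 = -45 kN
  M_B = -wL²/12 = -(-9)·10²/12 = 75 kN·m
Load 2 — triangular load w₀=3 kN/m (0→w₀ over full span):
  R_A = 3w₀L/20 = 3·3·10/20 = 9/2 kN
  M_A = w₀L²/30 = 3·10²/30 = 10 kN·m
  R_B = 7w₀L/20 = 7·3·10/20 = 21/2 kN
  M_B = -w₀L²/20 = -3·10²/20 = -15 kN·m
Superposition: R_A = -81/2 kN, M_A = -65 kN·m, R_B = -69/2 kN, M_B = 60 kN·m

R_A = -81/2 kN, M_A = -65 kN·m, R_B = -69/2 kN, M_B = 60 kN·m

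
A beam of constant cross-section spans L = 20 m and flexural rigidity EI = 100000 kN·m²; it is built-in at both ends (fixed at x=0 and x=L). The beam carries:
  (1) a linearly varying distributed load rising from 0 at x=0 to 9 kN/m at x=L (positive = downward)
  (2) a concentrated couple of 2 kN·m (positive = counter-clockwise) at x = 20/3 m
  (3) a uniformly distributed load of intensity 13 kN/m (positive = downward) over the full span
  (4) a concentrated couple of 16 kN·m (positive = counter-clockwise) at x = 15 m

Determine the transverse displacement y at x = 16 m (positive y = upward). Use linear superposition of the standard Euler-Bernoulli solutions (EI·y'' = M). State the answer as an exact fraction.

y(16) = -87427/2812500 m

Load 1 — triangular load w₀=9 kN/m (0→w₀ over full span):
  y_1 = -w₀x²(L-x)²(x+2L)/(120LEI) = -9·16²·(20-16)²·(16+2·20)/(120·20·100000) = -672/78125 m
Load 2 — applied couple M₀=2 kN·m at a=20/3 m (b=L-a=40/3):
  y_2 = (R_Ax³/6 - M_Ax²/2 - M₀(x-a)²/2)/EI  [x>a] with R_A=2/15, M_A=0 = ((2/15)·16³/6 - 0·16²/2 - 2·(16-(20/3))²/2)/100000 = 11/281250 m
Load 3 — uniform load w=13 kN/m over full span:
  y_3 = -wx²(L-x)²/(24EI) = -13·16²·(20-16)²/(24·100000) = -208/9375 m
Load 4 — applied couple M₀=16 kN·m at a=15 m (b=L-a=5):
  y_4 = (R_Ax³/6 - M_Ax²/2 - M₀(x-a)²/2)/EI  [x>a] with R_A=9/10, M_A=5 = ((9/10)·16³/6 - 5·16²/2 - 16·(16-15)²/2)/100000 = -21/62500 m
Superposition: y = Σ y_i = -87427/2812500 m ≈ -0.031085 m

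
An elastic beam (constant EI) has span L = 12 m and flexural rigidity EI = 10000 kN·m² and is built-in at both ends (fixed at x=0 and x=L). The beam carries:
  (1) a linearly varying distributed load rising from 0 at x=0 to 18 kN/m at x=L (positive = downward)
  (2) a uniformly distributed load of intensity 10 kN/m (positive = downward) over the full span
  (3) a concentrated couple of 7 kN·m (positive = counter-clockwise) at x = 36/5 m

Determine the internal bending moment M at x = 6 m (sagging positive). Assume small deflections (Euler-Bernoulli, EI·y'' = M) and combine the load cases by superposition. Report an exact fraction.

Load 1 — triangular load w₀=18 kN/m (0→w₀ over full span):
  M_1 = 3w₀Lx/20 - w₀L²/30 - w₀x³/(6L) = 3·18·12·6/20 - 18·12²/30 - 18·6³/(6·12) = 54 kN·m
Load 2 — uniform load w=10 kN/m over full span:
  M_2 = wLx/2 - wL²/12 - wx²/2 = 10·12·6/2 - 10·12²/12 - 10·6²/2 = 60 kN·m
Load 3 — applied couple M₀=7 kN·m at a=36/5 m (b=L-a=24/5):
  M_3 = R_Ax - M_A  [x≤a] with R_A=21/25, M_A=56/25 = (21/25)·6 - (56/25) = 14/5 kN·m
Superposition: M = Σ M_i = 584/5 kN·m ≈ 116.800000 kN·m

M(6) = 584/5 kN·m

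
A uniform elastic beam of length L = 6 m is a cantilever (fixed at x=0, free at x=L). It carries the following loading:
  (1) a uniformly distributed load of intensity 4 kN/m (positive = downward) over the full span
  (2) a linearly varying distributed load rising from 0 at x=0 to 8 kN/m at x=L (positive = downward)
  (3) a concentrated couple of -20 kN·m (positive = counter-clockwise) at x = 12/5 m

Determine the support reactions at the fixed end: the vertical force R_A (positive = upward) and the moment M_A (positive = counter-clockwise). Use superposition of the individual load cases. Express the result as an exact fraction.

Load 1 — uniform load w=4 kN/m over full span:
  R_A = wL = 4·6 = 24 kN
  M_A = wL²/2 = 4·6²/2 = 72 kN·m
Load 2 — triangular load w₀=8 kN/m (0→w₀ over full span):
  R_A = w₀L/2 = 8·6/2 = 24 kN
  M_A = w₀L²/3 = 8·6²/3 = 96 kN·m
Load 3 — applied couple M₀=-20 kN·m at a=12/5 m (b=L-a=18/5):
  R_A = 0 kN
  M_A = -M₀ = -(-20) = 20 kN·m
Superposition: R_A = 48 kN, M_A = 188 kN·m

R_A = 48 kN, M_A = 188 kN·m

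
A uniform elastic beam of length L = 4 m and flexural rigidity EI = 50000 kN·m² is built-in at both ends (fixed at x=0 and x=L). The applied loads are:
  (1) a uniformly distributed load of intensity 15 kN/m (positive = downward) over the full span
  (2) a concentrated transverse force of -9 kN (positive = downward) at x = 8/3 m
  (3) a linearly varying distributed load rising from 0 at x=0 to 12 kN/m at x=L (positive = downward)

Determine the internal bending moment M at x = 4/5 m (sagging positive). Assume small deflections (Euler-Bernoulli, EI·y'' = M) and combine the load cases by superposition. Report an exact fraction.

M(4/5) = -112/125 kN·m

Load 1 — uniform load w=15 kN/m over full span:
  M_1 = wLx/2 - wL²/12 - wx²/2 = 15·4·(4/5)/2 - 15·4²/12 - 15·(4/5)²/2 = -4/5 kN·m
Load 2 — point force P=-9 kN at a=8/3 m (b=L-a=4/3):
  M_2 = Pb²(3a+b)x/L³ - Pab²/L²  [x≤a] = (-9)·(4/3)²·(3·(8/3)+(4/3))·(4/5)/4³ - (-9)·(8/3)·(4/3)²/4² = 4/5 kN·m
Load 3 — triangular load w₀=12 kN/m (0→w₀ over full span):
  M_3 = 3w₀Lx/20 - w₀L²/30 - w₀x³/(6L) = 3·12·4·(4/5)/20 - 12·4²/30 - 12·(4/5)³/(6·4) = -112/125 kN·m
Superposition: M = Σ M_i = -112/125 kN·m ≈ -0.896000 kN·m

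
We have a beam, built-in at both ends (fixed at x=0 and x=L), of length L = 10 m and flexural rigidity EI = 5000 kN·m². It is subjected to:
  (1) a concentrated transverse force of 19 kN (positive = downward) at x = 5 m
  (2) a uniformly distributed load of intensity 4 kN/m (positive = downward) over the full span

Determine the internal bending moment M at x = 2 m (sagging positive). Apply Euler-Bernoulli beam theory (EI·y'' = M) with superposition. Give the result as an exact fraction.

M(2) = -73/12 kN·m

Load 1 — point force P=19 kN at a=5 m (b=L-a=5):
  M_1 = Pb²(3a+b)x/L³ - Pab²/L²  [x≤a] = 19·5²·(3·5+5)·2/10³ - 19·5·5²/10² = -19/4 kN·m
Load 2 — uniform load w=4 kN/m over full span:
  M_2 = wLx/2 - wL²/12 - wx²/2 = 4·10·2/2 - 4·10²/12 - 4·2²/2 = -4/3 kN·m
Superposition: M = Σ M_i = -73/12 kN·m ≈ -6.083333 kN·m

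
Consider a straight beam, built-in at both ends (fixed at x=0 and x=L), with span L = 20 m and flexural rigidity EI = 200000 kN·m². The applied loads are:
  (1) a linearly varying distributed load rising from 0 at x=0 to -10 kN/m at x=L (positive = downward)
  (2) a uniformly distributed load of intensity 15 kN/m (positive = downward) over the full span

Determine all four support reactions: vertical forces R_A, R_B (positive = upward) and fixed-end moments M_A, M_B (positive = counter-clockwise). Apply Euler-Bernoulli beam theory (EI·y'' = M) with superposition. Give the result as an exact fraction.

R_A = 120 kN, M_A = 1100/3 kN·m, R_B = 80 kN, M_B = -300 kN·m

Load 1 — triangular load w₀=-10 kN/m (0→w₀ over full span):
  R_A = 3w₀L/20 = 3·(-10)·20/20 = -30 kN
  M_A = w₀L²/30 = (-10)·20²/30 = -400/3 kN·m
  R_B = 7w₀L/20 = 7·(-10)·20/20 = -70 kN
  M_B = -w₀L²/20 = -(-10)·20²/20 = 200 kN·m
Load 2 — uniform load w=15 kN/m over full span:
  R_A = wL/2 = 15·20/2 = 150 kN
  M_A = wL²/12 = 15·20²/12 = 500 kN·m
  R_B = wL/2 = 15·20/2 = 150 kN
  M_B = -wL²/12 = -15·20²/12 = -500 kN·m
Superposition: R_A = 120 kN, M_A = 1100/3 kN·m, R_B = 80 kN, M_B = -300 kN·m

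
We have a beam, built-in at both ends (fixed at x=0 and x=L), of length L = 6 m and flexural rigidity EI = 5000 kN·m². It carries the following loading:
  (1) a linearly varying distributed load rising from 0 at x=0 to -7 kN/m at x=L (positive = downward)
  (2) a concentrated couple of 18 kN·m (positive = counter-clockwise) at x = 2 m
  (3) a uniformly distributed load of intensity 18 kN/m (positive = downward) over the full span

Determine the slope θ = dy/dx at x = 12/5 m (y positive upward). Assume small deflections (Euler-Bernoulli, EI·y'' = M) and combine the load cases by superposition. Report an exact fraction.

Load 1 — triangular load w₀=-7 kN/m (0→w₀ over full span):
  θ_1 = -w₀(2x(L-x)(L-2x)(x+2L)+x²(L-x)²)/(120LEI) = -(-7)·(2·(12/5)·(6-(12/5))·(6-2·(12/5))·((12/5)+2·6)+(12/5)²·(6-(12/5))²)/(120·6·5000) = 567/781250 rad
Load 2 — applied couple M₀=18 kN·m at a=2 m (b=L-a=4):
  θ_2 = (R_Ax²/2 - M_Ax - M₀(x-a))/EI  [x>a] with R_A=4, M_A=0 = (4·(12/5)²/2 - 0·(12/5) - 18·((12/5)-2))/5000 = 27/31250 rad
Load 3 — uniform load w=18 kN/m over full span:
  θ_3 = -wx(L-x)(L-2x)/(12EI) = -18·(12/5)·(6-(12/5))·(6-2·(12/5))/(12·5000) = -243/78125 rad
Superposition: θ = Σ θ_i = -594/390625 rad ≈ -0.001521 rad

θ(12/5) = -594/390625 rad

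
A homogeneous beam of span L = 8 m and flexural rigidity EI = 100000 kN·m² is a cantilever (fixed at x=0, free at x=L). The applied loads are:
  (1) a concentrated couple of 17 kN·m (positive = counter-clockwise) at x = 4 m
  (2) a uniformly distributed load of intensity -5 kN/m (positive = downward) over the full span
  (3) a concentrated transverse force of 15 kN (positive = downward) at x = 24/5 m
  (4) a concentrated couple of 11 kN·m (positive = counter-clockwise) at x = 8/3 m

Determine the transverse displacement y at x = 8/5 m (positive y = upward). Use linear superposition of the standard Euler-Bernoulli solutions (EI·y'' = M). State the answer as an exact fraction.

y(8/5) = 1556/1171875 m

Load 1 — applied couple M₀=17 kN·m at a=4 m (b=L-a=4):
  y_1 = M₀x²/(2EI)  [x≤a] = 17·(8/5)²/(2·100000) = 17/78125 m
Load 2 — uniform load w=-5 kN/m over full span:
  y_2 = -wx²(x²-4Lx+6L²)/(24EI) = -(-5)·(8/5)²·((8/5)²-4·8·(8/5)+6·8²)/(24·100000) = 2096/1171875 m
Load 3 — point force P=15 kN at a=24/5 m (b=L-a=16/5):
  y_3 = -Px²(3a-x)/(6EI)  [x≤a] = -15·(8/5)²·(3·(24/5)-(8/5))/(6·100000) = -64/78125 m
Load 4 — applied couple M₀=11 kN·m at a=8/3 m (b=L-a=16/3):
  y_4 = M₀x²/(2EI)  [x≤a] = 11·(8/5)²/(2·100000) = 11/78125 m
Superposition: y = Σ y_i = 1556/1171875 m ≈ 0.001328 m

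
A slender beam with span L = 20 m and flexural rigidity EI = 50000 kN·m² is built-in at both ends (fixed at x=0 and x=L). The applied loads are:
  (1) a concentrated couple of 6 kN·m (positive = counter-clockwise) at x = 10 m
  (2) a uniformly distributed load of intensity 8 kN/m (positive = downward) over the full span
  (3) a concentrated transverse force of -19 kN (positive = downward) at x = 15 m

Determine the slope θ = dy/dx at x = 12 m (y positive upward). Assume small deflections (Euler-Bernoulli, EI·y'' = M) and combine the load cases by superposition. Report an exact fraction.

Load 1 — applied couple M₀=6 kN·m at a=10 m (b=L-a=10):
  θ_1 = (R_Ax²/2 - M_Ax - M₀(x-a))/EI  [x>a] with R_A=9/20, M_A=3/2 = ((9/20)·12²/2 - (3/2)·12 - 6·(12-10))/50000 = 3/62500 rad
Load 2 — uniform load w=8 kN/m over full span:
  θ_2 = -wx(L-x)(L-2x)/(12EI) = -8·12·(20-12)·(20-2·12)/(12·50000) = 16/3125 rad
Load 3 — point force P=-19 kN at a=15 m (b=L-a=5):
  θ_3 = -Pb²x(2aL-(3a+b)x)/(2L³EI)  [x≤a] = -(-19)·5²·12·(2·15·20-(3·15+5)·12)/(2·20³·50000) = 0 rad
Superposition: θ = Σ θ_i = 323/62500 rad ≈ 0.005168 rad

θ(12) = 323/62500 rad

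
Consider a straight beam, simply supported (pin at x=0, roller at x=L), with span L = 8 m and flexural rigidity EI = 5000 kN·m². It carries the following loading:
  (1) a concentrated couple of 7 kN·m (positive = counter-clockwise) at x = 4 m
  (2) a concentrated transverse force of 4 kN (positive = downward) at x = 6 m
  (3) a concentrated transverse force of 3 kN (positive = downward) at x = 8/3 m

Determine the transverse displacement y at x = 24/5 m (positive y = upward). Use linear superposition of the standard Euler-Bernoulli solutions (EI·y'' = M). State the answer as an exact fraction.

Load 1 — applied couple M₀=7 kN·m at a=4 m (b=L-a=4):
  y_1 = (M₀x³/(6L)-M₀(x-a)²/2+C₁x)/EI  [x>a] with C₁=M₀(3b²-L²)/(6L)=-7/3 = (7·(24/5)³/(6·8)-7·((24/5)-4)²/2+(-7/3)·(24/5))/5000 = 42/78125 m
Load 2 — point force P=4 kN at a=6 m (b=L-a=2):
  y_2 = -Pbx(L²-b²-x²)/(6LEI)  [x≤a] = -4·2·(24/5)·(8²-2²-(24/5)²)/(6·8·5000) = -462/78125 m
Load 3 — point force P=3 kN at a=8/3 m (b=L-a=16/3):
  y_3 = -Pa(L-x)(2Lx-a²-x²)/(6LEI)  [x>a] = -3·(8/3)·(8-(24/5))·(2·8·(24/5)-(8/3)²-(24/5)²)/(6·8·5000) = -10496/2109375 m
Superposition: y = Σ y_i = -21836/2109375 m ≈ -0.010352 m

y(24/5) = -21836/2109375 m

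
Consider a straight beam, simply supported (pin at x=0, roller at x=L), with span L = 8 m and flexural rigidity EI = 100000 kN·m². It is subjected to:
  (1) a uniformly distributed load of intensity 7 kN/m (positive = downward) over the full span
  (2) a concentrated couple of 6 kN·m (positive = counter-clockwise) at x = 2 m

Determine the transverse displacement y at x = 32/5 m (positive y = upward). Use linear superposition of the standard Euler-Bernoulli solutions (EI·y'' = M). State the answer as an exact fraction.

Load 1 — uniform load w=7 kN/m over full span:
  y_1 = -wx(L³-2Lx²+x³)/(24EI) = -7·(32/5)·(8³-2·8·(32/5)²+(32/5)³)/(24·100000) = -12992/5859375 m
Load 2 — applied couple M₀=6 kN·m at a=2 m (b=L-a=6):
  y_2 = (M₀x³/(6L)-M₀(x-a)²/2+C₁x)/EI  [x>a] with C₁=M₀(3b²-L²)/(6L)=11/2 = (6·(32/5)³/(6·8)-6·((32/5)-2)²/2+(11/2)·(32/5))/100000 = 309/3125000 m
Superposition: y = Σ y_i = -99301/46875000 m ≈ -0.002118 m

y(32/5) = -99301/46875000 m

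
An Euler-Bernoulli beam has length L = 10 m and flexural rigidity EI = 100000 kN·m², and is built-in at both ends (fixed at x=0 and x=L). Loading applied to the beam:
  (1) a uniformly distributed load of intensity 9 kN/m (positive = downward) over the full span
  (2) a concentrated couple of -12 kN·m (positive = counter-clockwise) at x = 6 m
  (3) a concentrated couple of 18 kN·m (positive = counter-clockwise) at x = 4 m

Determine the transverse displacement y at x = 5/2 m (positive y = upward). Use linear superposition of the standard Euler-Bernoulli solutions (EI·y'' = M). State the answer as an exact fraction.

y(5/2) = -3183/2560000 m

Load 1 — uniform load w=9 kN/m over full span:
  y_1 = -wx²(L-x)²/(24EI) = -9·(5/2)²·(10-(5/2))²/(24·100000) = -27/20480 m
Load 2 — applied couple M₀=-12 kN·m at a=6 m (b=L-a=4):
  y_2 = (R_Ax³/6 - M_Ax²/2)/EI  [x≤a] with R_A=-216/125, M_A=-96/25 = ((-216/125)·(5/2)³/6 - (-96/25)·(5/2)²/2)/100000 = 3/40000 m
Load 3 — applied couple M₀=18 kN·m at a=4 m (b=L-a=6):
  y_3 = (R_Ax³/6 - M_Ax²/2)/EI  [x≤a] with R_A=324/125, M_A=54/25 = ((324/125)·(5/2)³/6 - (54/25)·(5/2)²/2)/100000 = 0 m
Superposition: y = Σ y_i = -3183/2560000 m ≈ -0.001243 m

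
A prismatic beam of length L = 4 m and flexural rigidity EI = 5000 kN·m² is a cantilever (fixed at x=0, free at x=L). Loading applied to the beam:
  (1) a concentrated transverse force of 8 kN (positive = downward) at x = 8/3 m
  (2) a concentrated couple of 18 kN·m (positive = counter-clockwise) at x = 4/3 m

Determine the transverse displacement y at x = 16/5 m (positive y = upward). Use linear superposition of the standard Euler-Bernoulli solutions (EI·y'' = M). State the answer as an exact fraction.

y(16/5) = -2/2025 m

Load 1 — point force P=8 kN at a=8/3 m (b=L-a=4/3):
  y_1 = -Pa²(3x-a)/(6EI)  [x>a] = -8·(8/3)²·(3·(16/5)-(8/3))/(6·5000) = -3328/253125 m
Load 2 — applied couple M₀=18 kN·m at a=4/3 m (b=L-a=8/3):
  y_2 = M₀a(2x-a)/(2EI)  [x>a] = 18·(4/3)·(2·(16/5)-(4/3))/(2·5000) = 38/3125 m
Superposition: y = Σ y_i = -2/2025 m ≈ -0.000988 m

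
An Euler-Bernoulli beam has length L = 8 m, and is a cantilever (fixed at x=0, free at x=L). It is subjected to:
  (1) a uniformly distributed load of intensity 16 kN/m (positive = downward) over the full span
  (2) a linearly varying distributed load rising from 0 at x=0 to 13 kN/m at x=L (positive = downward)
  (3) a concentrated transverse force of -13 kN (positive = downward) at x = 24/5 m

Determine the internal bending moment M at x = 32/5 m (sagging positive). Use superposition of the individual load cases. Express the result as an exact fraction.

Load 1 — uniform load w=16 kN/m over full span:
  M_1 = -w(L-x)²/2 = -16·(8-(32/5))²/2 = -512/25 kN·m
Load 2 — triangular load w₀=13 kN/m (0→w₀ over full span):
  M_2 = w₀Lx/2 - w₀L²/3 - w₀x³/(6L) = 13·8·(32/5)/2 - 13·8²/3 - 13·(32/5)³/(6·8) = -5824/375 kN·m
Load 3 — point force P=-13 kN at a=24/5 m (b=L-a=16/5):
  M_3 = 0  [x>a] = 0 kN·m
Superposition: M = Σ M_i = -13504/375 kN·m ≈ -36.010667 kN·m

M(32/5) = -13504/375 kN·m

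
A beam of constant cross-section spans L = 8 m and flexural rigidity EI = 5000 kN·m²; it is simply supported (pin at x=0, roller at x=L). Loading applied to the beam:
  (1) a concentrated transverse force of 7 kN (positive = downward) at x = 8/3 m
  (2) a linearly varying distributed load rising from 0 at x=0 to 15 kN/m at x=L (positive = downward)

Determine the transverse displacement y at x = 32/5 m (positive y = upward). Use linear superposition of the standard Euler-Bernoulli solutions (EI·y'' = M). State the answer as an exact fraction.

Load 1 — point force P=7 kN at a=8/3 m (b=L-a=16/3):
  y_1 = -Pa(L-x)(2Lx-a²-x²)/(6LEI)  [x>a] = -7·(8/3)·(8-(32/5))·(2·8·(32/5)-(8/3)²-(32/5)²)/(6·8·5000) = -42784/6328125 m
Load 2 — triangular load w₀=15 kN/m (0→w₀ over full span):
  y_2 = -w₀x(7L⁴-10L²x²+3x⁴)/(360LEI) = -15·(32/5)·(7·8⁴-10·8²·(32/5)²+3·(32/5)⁴)/(360·8·5000) = -97536/1953125 m
Superposition: y = Σ y_i = -8970016/158203125 m ≈ -0.056699 m

y(32/5) = -8970016/158203125 m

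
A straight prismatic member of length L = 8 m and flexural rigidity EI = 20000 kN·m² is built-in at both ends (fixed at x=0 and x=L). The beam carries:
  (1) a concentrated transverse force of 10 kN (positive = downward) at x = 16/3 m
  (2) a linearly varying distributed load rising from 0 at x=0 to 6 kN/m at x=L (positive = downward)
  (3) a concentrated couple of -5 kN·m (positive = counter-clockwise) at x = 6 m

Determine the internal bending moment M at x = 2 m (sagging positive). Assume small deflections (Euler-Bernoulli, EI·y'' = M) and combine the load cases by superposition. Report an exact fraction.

Load 1 — point force P=10 kN at a=16/3 m (b=L-a=8/3):
  M_1 = Pb²(3a+b)x/L³ - Pab²/L²  [x≤a] = 10·(8/3)²·(3·(16/3)+(8/3))·2/8³ - 10·(16/3)·(8/3)²/8² = -20/27 kN·m
Load 2 — triangular load w₀=6 kN/m (0→w₀ over full span):
  M_2 = 3w₀Lx/20 - w₀L²/30 - w₀x³/(6L) = 3·6·8·2/20 - 6·8²/30 - 6·2³/(6·8) = 3/5 kN·m
Load 3 — applied couple M₀=-5 kN·m at a=6 m (b=L-a=2):
  M_3 = R_Ax - M_A  [x≤a] with R_A=-45/64, M_A=-25/16 = (-45/64)·2 - (-25/16) = 5/32 kN·m
Superposition: M = Σ M_i = 67/4320 kN·m ≈ 0.015509 kN·m

M(2) = 67/4320 kN·m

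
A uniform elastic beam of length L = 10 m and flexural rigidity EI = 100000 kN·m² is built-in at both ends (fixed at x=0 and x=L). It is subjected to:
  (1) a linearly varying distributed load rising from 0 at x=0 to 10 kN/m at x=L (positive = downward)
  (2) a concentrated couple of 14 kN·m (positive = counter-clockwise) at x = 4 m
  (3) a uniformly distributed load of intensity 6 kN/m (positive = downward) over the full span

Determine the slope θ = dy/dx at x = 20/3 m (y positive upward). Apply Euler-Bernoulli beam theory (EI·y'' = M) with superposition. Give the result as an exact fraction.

Load 1 — triangular load w₀=10 kN/m (0→w₀ over full span):
  θ_1 = -w₀(2x(L-x)(L-2x)(x+2L)+x²(L-x)²)/(120LEI) = -10·(2·(20/3)·(10-(20/3))·(10-2·(20/3))·((20/3)+2·10)+(20/3)²·(10-(20/3))²)/(120·10·100000) = 7/24300 rad
Load 2 — applied couple M₀=14 kN·m at a=4 m (b=L-a=6):
  θ_2 = (R_Ax²/2 - M_Ax - M₀(x-a))/EI  [x>a] with R_A=252/125, M_A=42/25 = ((252/125)·(20/3)²/2 - (42/25)·(20/3) - 14·((20/3)-4))/100000 = -7/187500 rad
Load 3 — uniform load w=6 kN/m over full span:
  θ_3 = -wx(L-x)(L-2x)/(12EI) = -6·(20/3)·(10-(20/3))·(10-2·(20/3))/(12·100000) = 1/2700 rad
Superposition: θ = Σ θ_i = 9433/15187500 rad ≈ 0.000621 rad

θ(20/3) = 9433/15187500 rad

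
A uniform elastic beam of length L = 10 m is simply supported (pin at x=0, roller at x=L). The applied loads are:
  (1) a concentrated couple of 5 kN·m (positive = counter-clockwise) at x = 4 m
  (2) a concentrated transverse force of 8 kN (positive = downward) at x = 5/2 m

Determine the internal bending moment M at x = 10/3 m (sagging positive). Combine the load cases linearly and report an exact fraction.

M(10/3) = 15 kN·m

Load 1 — applied couple M₀=5 kN·m at a=4 m (b=L-a=6):
  M_1 = M₀x/L  [x≤a] = 5·(10/3)/10 = 5/3 kN·m
Load 2 — point force P=8 kN at a=5/2 m (b=L-a=15/2):
  M_2 = Pa(L-x)/L  [x>a] = 8·(5/2)·(10-(10/3))/10 = 40/3 kN·m
Superposition: M = Σ M_i = 15 kN·m ≈ 15.000000 kN·m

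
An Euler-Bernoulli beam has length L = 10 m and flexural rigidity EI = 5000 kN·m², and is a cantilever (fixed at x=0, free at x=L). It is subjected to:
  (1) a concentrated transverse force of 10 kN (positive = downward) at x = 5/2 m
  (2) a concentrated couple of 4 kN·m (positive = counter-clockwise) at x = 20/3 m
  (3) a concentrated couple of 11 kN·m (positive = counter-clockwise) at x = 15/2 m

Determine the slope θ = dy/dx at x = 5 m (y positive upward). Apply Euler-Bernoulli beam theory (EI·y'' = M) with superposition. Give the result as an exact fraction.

θ(5) = 7/800 rad

Load 1 — point force P=10 kN at a=5/2 m (b=L-a=15/2):
  θ_1 = -Pa²/(2EI)  [x>a] = -10·(5/2)²/(2·5000) = -1/160 rad
Load 2 — applied couple M₀=4 kN·m at a=20/3 m (b=L-a=10/3):
  θ_2 = M₀x/EI  [x≤a] = 4·5/5000 = 1/250 rad
Load 3 — applied couple M₀=11 kN·m at a=15/2 m (b=L-a=5/2):
  θ_3 = M₀x/EI  [x≤a] = 11·5/5000 = 11/1000 rad
Superposition: θ = Σ θ_i = 7/800 rad ≈ 0.008750 rad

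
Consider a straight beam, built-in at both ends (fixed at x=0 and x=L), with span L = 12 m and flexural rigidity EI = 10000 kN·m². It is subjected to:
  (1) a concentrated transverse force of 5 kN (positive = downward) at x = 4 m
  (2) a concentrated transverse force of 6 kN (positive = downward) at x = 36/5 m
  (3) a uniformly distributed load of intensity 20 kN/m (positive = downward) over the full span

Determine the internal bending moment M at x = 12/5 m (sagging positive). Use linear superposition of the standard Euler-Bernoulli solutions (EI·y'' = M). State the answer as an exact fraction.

M(12/5) = -7152/625 kN·m

Load 1 — point force P=5 kN at a=4 m (b=L-a=8):
  M_1 = Pb²(3a+b)x/L³ - Pab²/L²  [x≤a] = 5·8²·(3·4+8)·(12/5)/12³ - 5·4·8²/12² = 0 kN·m
Load 2 — point force P=6 kN at a=36/5 m (b=L-a=24/5):
  M_2 = Pb²(3a+b)x/L³ - Pab²/L²  [x≤a] = 6·(24/5)²·(3·(36/5)+(24/5))·(12/5)/12³ - 6·(36/5)·(24/5)²/12² = -1152/625 kN·m
Load 3 — uniform load w=20 kN/m over full span:
  M_3 = wLx/2 - wL²/12 - wx²/2 = 20·12·(12/5)/2 - 20·12²/12 - 20·(12/5)²/2 = -48/5 kN·m
Superposition: M = Σ M_i = -7152/625 kN·m ≈ -11.443200 kN·m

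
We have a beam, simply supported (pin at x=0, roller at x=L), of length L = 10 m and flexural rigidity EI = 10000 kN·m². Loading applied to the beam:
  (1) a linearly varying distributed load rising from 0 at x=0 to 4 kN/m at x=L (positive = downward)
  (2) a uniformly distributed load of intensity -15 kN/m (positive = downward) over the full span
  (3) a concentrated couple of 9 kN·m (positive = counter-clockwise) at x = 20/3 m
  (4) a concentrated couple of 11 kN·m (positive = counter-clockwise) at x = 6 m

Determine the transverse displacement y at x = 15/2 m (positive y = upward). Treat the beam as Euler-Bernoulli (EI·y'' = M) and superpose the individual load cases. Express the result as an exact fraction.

y(15/2) = 28237/240000 m

Load 1 — triangular load w₀=4 kN/m (0→w₀ over full span):
  y_1 = -w₀x(7L⁴-10L²x²+3x⁴)/(360LEI) = -4·(15/2)·(7·10⁴-10·10²·(15/2)²+3·(15/2)⁴)/(360·10·10000) = -119/6144 m
Load 2 — uniform load w=-15 kN/m over full span:
  y_2 = -wx(L³-2Lx²+x³)/(24EI) = -(-15)·(15/2)·(10³-2·10·(15/2)²+(15/2)³)/(24·10000) = 285/2048 m
Load 3 — applied couple M₀=9 kN·m at a=20/3 m (b=L-a=10/3):
  y_3 = (M₀x³/(6L)-M₀(x-a)²/2+C₁x)/EI  [x>a] with C₁=M₀(3b²-L²)/(6L)=-10 = (9·(15/2)³/(6·10)-9·((15/2)-(20/3))²/2+(-10)·(15/2))/10000 = -19/12800 m
Load 4 — applied couple M₀=11 kN·m at a=6 m (b=L-a=4):
  y_4 = (M₀x³/(6L)-M₀(x-a)²/2+C₁x)/EI  [x>a] with C₁=M₀(3b²-L²)/(6L)=-143/15 = (11·(15/2)³/(6·10)-11·((15/2)-6)²/2+(-143/15)·(15/2))/10000 = -209/320000 m
Superposition: y = Σ y_i = 28237/240000 m ≈ 0.117654 m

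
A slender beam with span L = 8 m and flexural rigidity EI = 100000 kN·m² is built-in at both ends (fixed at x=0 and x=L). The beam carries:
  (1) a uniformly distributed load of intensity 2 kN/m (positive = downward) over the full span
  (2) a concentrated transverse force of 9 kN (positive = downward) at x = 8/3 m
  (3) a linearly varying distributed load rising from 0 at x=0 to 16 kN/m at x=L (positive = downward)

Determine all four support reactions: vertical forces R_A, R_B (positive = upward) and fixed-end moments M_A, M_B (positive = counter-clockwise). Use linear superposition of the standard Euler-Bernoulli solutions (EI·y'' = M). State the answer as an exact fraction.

Load 1 — uniform load w=2 kN/m over full span:
  R_A = wL/2 = 2·8/2 = 8 kN
  M_A = wL²/12 = 2·8²/12 = 32/3 kN·m
  R_B = wL/2 = 2·8/2 = 8 kN
  M_B = -wL²/12 = -2·8²/12 = -32/3 kN·m
Load 2 — point force P=9 kN at a=8/3 m (b=L-a=16/3):
  R_A = Pb²(3a+b)/L³ = 9·(16/3)²·(3·(8/3)+(16/3))/8³ = 20/3 kN
  M_A = Pab²/L² = 9·(8/3)·(16/3)²/8² = 32/3 kN·m
  R_B = Pa²(a+3b)/L³ = 9·(8/3)²·((8/3)+3·(16/3))/8³ = 7/3 kN
  M_B = -Pa²b/L² = -9·(8/3)²·(16/3)/8² = -16/3 kN·m
Load 3 — triangular load w₀=16 kN/m (0→w₀ over full span):
  R_A = 3w₀L/20 = 3·16·8/20 = 96/5 kN
  M_A = w₀L²/30 = 16·8²/30 = 512/15 kN·m
  R_B = 7w₀L/20 = 7·16·8/20 = 224/5 kN
  M_B = -w₀L²/20 = -16·8²/20 = -256/5 kN·m
Superposition: R_A = 508/15 kN, M_A = 832/15 kN·m, R_B = 827/15 kN, M_B = -336/5 kN·m

R_A = 508/15 kN, M_A = 832/15 kN·m, R_B = 827/15 kN, M_B = -336/5 kN·m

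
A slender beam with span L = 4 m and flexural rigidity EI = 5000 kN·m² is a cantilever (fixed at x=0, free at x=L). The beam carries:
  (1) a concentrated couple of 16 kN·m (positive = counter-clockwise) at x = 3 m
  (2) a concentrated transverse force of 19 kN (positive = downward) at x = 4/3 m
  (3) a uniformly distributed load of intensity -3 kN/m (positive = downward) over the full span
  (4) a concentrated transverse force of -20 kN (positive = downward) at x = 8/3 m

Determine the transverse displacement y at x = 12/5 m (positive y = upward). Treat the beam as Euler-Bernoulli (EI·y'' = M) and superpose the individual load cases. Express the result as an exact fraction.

Load 1 — applied couple M₀=16 kN·m at a=3 m (b=L-a=1):
  y_1 = M₀x²/(2EI)  [x≤a] = 16·(12/5)²/(2·5000) = 144/15625 m
Load 2 — point force P=19 kN at a=4/3 m (b=L-a=8/3):
  y_2 = -Pa²(3x-a)/(6EI)  [x>a] = -19·(4/3)²·(3·(12/5)-(4/3))/(6·5000) = -1672/253125 m
Load 3 — uniform load w=-3 kN/m over full span:
  y_3 = -wx²(x²-4Lx+6L²)/(24EI) = -(-3)·(12/5)²·((12/5)²-4·4·(12/5)+6·4²)/(24·5000) = 3564/390625 m
Load 4 — point force P=-20 kN at a=8/3 m (b=L-a=4/3):
  y_4 = -Px²(3a-x)/(6EI)  [x≤a] = -(-20)·(12/5)²·(3·(8/3)-(12/5))/(6·5000) = 336/15625 m
Superposition: y = Σ y_i = 1051684/31640625 m ≈ 0.033238 m

y(12/5) = 1051684/31640625 m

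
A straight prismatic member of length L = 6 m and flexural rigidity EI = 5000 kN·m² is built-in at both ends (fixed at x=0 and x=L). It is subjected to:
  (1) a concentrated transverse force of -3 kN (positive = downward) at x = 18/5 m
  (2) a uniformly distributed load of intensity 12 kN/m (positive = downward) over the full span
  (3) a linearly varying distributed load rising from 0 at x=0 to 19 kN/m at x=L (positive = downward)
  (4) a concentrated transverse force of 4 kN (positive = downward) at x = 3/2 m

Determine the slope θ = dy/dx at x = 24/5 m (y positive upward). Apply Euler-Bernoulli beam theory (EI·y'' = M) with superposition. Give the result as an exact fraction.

Load 1 — point force P=-3 kN at a=18/5 m (b=L-a=12/5):
  θ_1 = Pa²(L-x)(2bL-(3b+a)(L-x))/(2L³EI)  [x>a] = (-3)·(18/5)²·(6-(24/5))·(2·(12/5)·6-(3·(12/5)+(18/5))·(6-(24/5)))/(2·6³·5000) = -2673/7812500 rad
Load 2 — uniform load w=12 kN/m over full span:
  θ_2 = -wx(L-x)(L-2x)/(12EI) = -12·(24/5)·(6-(24/5))·(6-2·(24/5))/(12·5000) = 324/78125 rad
Load 3 — triangular load w₀=19 kN/m (0→w₀ over full span):
  θ_3 = -w₀(2x(L-x)(L-2x)(x+2L)+x²(L-x)²)/(120LEI) = -19·(2·(24/5)·(6-(24/5))·(6-2·(24/5))·((24/5)+2·6)+(24/5)²·(6-(24/5))²)/(120·6·5000) = 1368/390625 rad
Load 4 — point force P=4 kN at a=3/2 m (b=L-a=9/2):
  θ_4 = Pa²(L-x)(2bL-(3b+a)(L-x))/(2L³EI)  [x>a] = 4·(3/2)²·(6-(24/5))·(2·(9/2)·6-(3·(9/2)+(3/2))·(6-(24/5)))/(2·6³·5000) = 9/50000 rad
Superposition: θ = Σ θ_i = 233973/31250000 rad ≈ 0.007487 rad

θ(24/5) = 233973/31250000 rad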